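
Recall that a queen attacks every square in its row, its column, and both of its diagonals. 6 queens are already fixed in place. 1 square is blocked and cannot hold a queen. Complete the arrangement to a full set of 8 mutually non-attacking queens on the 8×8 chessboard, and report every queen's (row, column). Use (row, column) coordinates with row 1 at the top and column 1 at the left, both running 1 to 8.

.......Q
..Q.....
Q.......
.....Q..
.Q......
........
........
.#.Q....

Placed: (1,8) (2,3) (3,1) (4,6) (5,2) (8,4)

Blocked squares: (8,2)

Row 6: attacked by (1,8)→{3,8}; (2,3)→{3,7}; (3,1)→{1,4}; (4,6)→{4,6,8}; (5,2)→{1,2,3}; (8,4)→{2,4,6}. Safe: 5. Place at column 5.
Row 7: attacked by (1,8)→{2,8}; (2,3)→{3,8}; (3,1)→{1,5}; (4,6)→{3,6}; (5,2)→{2,4}; (6,5)→{4,5,6}; (8,4)→{3,4,5}. Safe: 7. Place at column 7.
Columns [8, 3, 1, 6, 2, 5, 7, 4], r−c [-7, -1, 2, -2, 3, 1, 0, 4], r+c [9, 5, 4, 10, 7, 11, 14, 12] are all distinct, so no two queens attack.

(1,8) (2,3) (3,1) (4,6) (5,2) (6,5) (7,7) (8,4)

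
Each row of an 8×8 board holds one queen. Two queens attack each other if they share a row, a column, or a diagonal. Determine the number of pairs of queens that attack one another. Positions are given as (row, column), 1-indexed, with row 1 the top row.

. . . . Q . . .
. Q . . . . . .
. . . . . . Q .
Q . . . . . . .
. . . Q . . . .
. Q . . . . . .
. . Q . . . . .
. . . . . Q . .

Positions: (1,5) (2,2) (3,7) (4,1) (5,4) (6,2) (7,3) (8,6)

4

Same column: (2,2)–(6,2) (column 2).
Same diagonal: (1,5)–(3,7) (|1−3| = |5−7| = 2); (3,7)–(7,3) (|3−7| = |7−3| = 4); (6,2)–(7,3) (|6−7| = |2−3| = 1).
Total attacking pairs: 4.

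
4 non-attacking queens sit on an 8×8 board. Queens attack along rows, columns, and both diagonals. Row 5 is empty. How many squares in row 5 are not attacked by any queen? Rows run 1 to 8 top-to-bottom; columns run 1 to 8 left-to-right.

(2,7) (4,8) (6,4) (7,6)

(2,7) attacks row 5 at column 7 and diagonals 4.
(4,8) attacks row 5 at column 8 and diagonals 7.
(6,4) attacks row 5 at column 4 and diagonals 3, 5.
(7,6) attacks row 5 at column 6 and diagonals 4, 8.
Attacked columns: {3, 4, 5, 6, 7, 8}. Safe: {1, 2}.

2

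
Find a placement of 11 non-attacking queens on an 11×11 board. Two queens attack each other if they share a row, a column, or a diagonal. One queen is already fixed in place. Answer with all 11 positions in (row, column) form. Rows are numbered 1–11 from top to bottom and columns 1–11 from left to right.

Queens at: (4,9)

Row 1: attacked by (4,9)→{6,9}. Safe: 1, 2, 3, 4, 5, 7, 8, 10, 11. Place at column 4.
Row 2: attacked by (1,4)→{3,4,5}; (4,9)→{7,9,11}. Safe: 1, 2, 6, 8, 10. Place at column 10.
Row 3: attacked by (1,4)→{2,4,6}; (2,10)→{9,10,11}; (4,9)→{8,9,10}. Safe: 1, 3, 5, 7. Place at column 3.
Row 5: attacked by (1,4)→{4,8}; (2,10)→{7,10}; (3,3)→{1,3,5}; (4,9)→{8,9,10}. Safe: 2, 6, 11. Place at column 6.
Row 6: attacked by (1,4)→{4,9}; (2,10)→{6,10}; (3,3)→{3,6}; (4,9)→{7,9,11}; (5,6)→{5,6,7}. Safe: 1, 2, 8. Place at column 2.
Row 7: attacked by (1,4)→{4,10}; (2,10)→{5,10}; (3,3)→{3,7}; (4,9)→{6,9}; (5,6)→{4,6,8}; (6,2)→{1,2,3}. Safe: 11. Place at column 11.
Row 8: attacked by (1,4)→{4,11}; (2,10)→{4,10}; (3,3)→{3,8}; (4,9)→{5,9}; (5,6)→{3,6,9}; (6,2)→{2,4}; (7,11)→{10,11}. Safe: 1, 7. Place at column 1.
Row 9: attacked by (1,4)→{4}; (2,10)→{3,10}; (3,3)→{3,9}; (4,9)→{4,9}; (5,6)→{2,6,10}; (6,2)→{2,5}; (7,11)→{9,11}; (8,1)→{1,2}. Safe: 7, 8. Place at column 7.
Row 10: attacked by (1,4)→{4}; (2,10)→{2,10}; (3,3)→{3,10}; (4,9)→{3,9}; (5,6)→{1,6,11}; (6,2)→{2,6}; (7,11)→{8,11}; (8,1)→{1,3}; (9,7)→{6,7,8}. Safe: 5. Place at column 5.
Row 11: attacked by (1,4)→{4}; (2,10)→{1,10}; (3,3)→{3,11}; (4,9)→{2,9}; (5,6)→{6}; (6,2)→{2,7}; (7,11)→{7,11}; (8,1)→{1,4}; (9,7)→{5,7,9}; (10,5)→{4,5,6}. Safe: 8. Place at column 8.
Columns [4, 10, 3, 9, 6, 2, 11, 1, 7, 5, 8], r−c [-3, -8, 0, -5, -1, 4, -4, 7, 2, 5, 3], r+c [5, 12, 6, 13, 11, 8, 18, 9, 16, 15, 19] are all distinct, so no two queens attack.

(1,4) (2,10) (3,3) (4,9) (5,6) (6,2) (7,11) (8,1) (9,7) (10,5) (11,8)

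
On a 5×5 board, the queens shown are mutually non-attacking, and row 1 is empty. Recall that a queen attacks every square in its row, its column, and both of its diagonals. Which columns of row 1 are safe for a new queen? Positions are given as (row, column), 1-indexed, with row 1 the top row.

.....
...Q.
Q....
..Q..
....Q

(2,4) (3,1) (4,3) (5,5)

columns 2

(2,4) attacks row 1 at column 4 and diagonals 3, 5.
(3,1) attacks row 1 at column 1 and diagonals 3.
(4,3) attacks row 1 at column 3.
(5,5) attacks row 1 at column 5 and diagonals 1.
Attacked columns: {1, 3, 4, 5}. Safe: {2}.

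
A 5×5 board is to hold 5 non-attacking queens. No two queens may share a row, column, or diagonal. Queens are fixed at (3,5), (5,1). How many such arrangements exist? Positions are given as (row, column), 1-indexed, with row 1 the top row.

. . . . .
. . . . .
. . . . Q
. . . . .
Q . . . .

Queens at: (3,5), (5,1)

1

Branch on row 1: col 2 → 0; col 4 → 1.
Sum: 0 + 1 = 1.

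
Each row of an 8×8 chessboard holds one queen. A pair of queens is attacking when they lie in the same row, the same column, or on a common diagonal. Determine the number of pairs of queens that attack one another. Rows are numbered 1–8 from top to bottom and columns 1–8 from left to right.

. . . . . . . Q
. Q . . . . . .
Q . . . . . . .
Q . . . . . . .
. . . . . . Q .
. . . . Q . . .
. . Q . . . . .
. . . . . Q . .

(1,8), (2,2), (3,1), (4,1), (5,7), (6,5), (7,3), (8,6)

3

Same column: (3,1)–(4,1) (column 1).
Same diagonal: (2,2)–(3,1) (|2−3| = |2−1| = 1); (3,1)–(8,6) (|3−8| = |1−6| = 5).
Total attacking pairs: 3.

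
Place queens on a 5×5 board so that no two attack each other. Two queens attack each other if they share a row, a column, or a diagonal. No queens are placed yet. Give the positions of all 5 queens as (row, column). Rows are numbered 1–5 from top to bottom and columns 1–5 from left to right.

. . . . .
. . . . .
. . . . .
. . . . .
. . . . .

Row 1: Safe: 1, 2, 3, 4, 5. Place at column 5.
Row 2: attacked by (1,5)→{4,5}. Safe: 1, 2, 3. Place at column 2.
Row 3: attacked by (1,5)→{3,5}; (2,2)→{1,2,3}. Safe: 4. Place at column 4.
Row 4: attacked by (1,5)→{2,5}; (2,2)→{2,4}; (3,4)→{3,4,5}. Safe: 1. Place at column 1.
Row 5: attacked by (1,5)→{1,5}; (2,2)→{2,5}; (3,4)→{2,4}; (4,1)→{1,2}. Safe: 3. Place at column 3.
Columns [5, 2, 4, 1, 3], r−c [-4, 0, -1, 3, 2], r+c [6, 4, 7, 5, 8] are all distinct, so no two queens attack.

(1,5) (2,2) (3,4) (4,1) (5,3)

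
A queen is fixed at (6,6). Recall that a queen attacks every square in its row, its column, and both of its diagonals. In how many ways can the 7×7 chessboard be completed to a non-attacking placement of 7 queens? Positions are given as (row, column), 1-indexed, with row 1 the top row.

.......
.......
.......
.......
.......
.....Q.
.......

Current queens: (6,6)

Branch on row 1: col 2 → 1; col 3 → 1; col 4 → 0; col 5 → 1; col 7 → 1.
Sum: 1 + 1 + 0 + 1 + 1 = 4.

4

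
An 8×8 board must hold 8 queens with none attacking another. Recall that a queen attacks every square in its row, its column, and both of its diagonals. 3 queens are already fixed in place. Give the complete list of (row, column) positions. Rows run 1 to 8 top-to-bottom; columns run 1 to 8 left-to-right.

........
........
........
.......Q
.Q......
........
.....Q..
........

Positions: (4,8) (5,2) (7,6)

Row 1: attacked by (4,8)→{5,8}; (5,2)→{2,6}; (7,6)→{6}. Safe: 1, 3, 4, 7. Place at column 1.
Row 2: attacked by (1,1)→{1,2}; (4,8)→{6,8}; (5,2)→{2,5}; (7,6)→{1,6}. Safe: 3, 4, 7. Place at column 7.
Row 3: attacked by (1,1)→{1,3}; (2,7)→{6,7,8}; (4,8)→{7,8}; (5,2)→{2,4}; (7,6)→{2,6}. Safe: 5. Place at column 5.
Row 6: attacked by (1,1)→{1,6}; (2,7)→{3,7}; (3,5)→{2,5,8}; (4,8)→{6,8}; (5,2)→{1,2,3}; (7,6)→{5,6,7}. Safe: 4. Place at column 4.
Row 8: attacked by (1,1)→{1,8}; (2,7)→{1,7}; (3,5)→{5}; (4,8)→{4,8}; (5,2)→{2,5}; (6,4)→{2,4,6}; (7,6)→{5,6,7}. Safe: 3. Place at column 3.
Columns [1, 7, 5, 8, 2, 4, 6, 3], r−c [0, -5, -2, -4, 3, 2, 1, 5], r+c [2, 9, 8, 12, 7, 10, 13, 11] are all distinct, so no two queens attack.

(1,1) (2,7) (3,5) (4,8) (5,2) (6,4) (7,6) (8,3)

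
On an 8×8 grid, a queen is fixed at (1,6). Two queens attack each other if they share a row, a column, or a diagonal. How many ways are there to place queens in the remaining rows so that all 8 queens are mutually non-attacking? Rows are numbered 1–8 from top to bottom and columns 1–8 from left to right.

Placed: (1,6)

16

Branch on row 2: col 1 → 1; col 2 → 2; col 3 → 8; col 4 → 4; col 8 → 1.
Sum: 1 + 2 + 8 + 4 + 1 = 16.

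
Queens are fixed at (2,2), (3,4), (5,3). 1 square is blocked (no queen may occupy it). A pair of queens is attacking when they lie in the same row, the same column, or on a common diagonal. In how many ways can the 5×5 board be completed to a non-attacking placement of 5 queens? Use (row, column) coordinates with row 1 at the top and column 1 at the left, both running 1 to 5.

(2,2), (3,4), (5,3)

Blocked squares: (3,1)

1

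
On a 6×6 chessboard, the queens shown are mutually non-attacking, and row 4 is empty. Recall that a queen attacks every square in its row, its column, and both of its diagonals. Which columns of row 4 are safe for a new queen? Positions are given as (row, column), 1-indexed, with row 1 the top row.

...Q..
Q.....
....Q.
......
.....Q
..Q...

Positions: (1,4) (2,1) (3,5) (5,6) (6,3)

columns 2

(1,4) attacks row 4 at column 4 and diagonals 1.
(2,1) attacks row 4 at column 1 and diagonals 3.
(3,5) attacks row 4 at column 5 and diagonals 4, 6.
(5,6) attacks row 4 at column 6 and diagonals 5.
(6,3) attacks row 4 at column 3 and diagonals 1, 5.
Attacked columns: {1, 3, 4, 5, 6}. Safe: {2}.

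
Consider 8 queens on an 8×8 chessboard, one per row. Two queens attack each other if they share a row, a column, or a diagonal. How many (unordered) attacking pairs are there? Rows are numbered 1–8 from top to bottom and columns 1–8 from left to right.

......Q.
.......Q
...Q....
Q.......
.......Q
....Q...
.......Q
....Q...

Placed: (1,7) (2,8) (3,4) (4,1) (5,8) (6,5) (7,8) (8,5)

Same column: (2,8)–(5,8) (column 8); (2,8)–(7,8) (column 8); (5,8)–(7,8) (column 8); (6,5)–(8,5) (column 5).
Same diagonal: (1,7)–(2,8) (|1−2| = |7−8| = 1); (3,4)–(7,8) (|3−7| = |4−8| = 4); (4,1)–(8,5) (|4−8| = |1−5| = 4); (5,8)–(8,5) (|5−8| = |8−5| = 3).
Total attacking pairs: 8.

8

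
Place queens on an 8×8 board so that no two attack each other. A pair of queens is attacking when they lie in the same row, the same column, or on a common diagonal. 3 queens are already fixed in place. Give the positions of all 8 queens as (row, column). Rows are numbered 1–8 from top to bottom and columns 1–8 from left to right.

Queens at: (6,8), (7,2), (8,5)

Row 1: attacked by (6,8)→{3,8}; (7,2)→{2,8}; (8,5)→{5}. Safe: 1, 4, 6, 7. Place at column 6.
Row 2: attacked by (1,6)→{5,6,7}; (6,8)→{4,8}; (7,2)→{2,7}; (8,5)→{5}. Safe: 1, 3. Place at column 3.
Row 3: attacked by (1,6)→{4,6,8}; (2,3)→{2,3,4}; (6,8)→{5,8}; (7,2)→{2,6}; (8,5)→{5}. Safe: 1, 7. Place at column 7.
Row 4: attacked by (1,6)→{3,6}; (2,3)→{1,3,5}; (3,7)→{6,7,8}; (6,8)→{6,8}; (7,2)→{2,5}; (8,5)→{1,5}. Safe: 4. Place at column 4.
Row 5: attacked by (1,6)→{2,6}; (2,3)→{3,6}; (3,7)→{5,7}; (4,4)→{3,4,5}; (6,8)→{7,8}; (7,2)→{2,4}; (8,5)→{2,5,8}. Safe: 1. Place at column 1.
Columns [6, 3, 7, 4, 1, 8, 2, 5], r−c [-5, -1, -4, 0, 4, -2, 5, 3], r+c [7, 5, 10, 8, 6, 14, 9, 13] are all distinct, so no two queens attack.

(1,6) (2,3) (3,7) (4,4) (5,1) (6,8) (7,2) (8,5)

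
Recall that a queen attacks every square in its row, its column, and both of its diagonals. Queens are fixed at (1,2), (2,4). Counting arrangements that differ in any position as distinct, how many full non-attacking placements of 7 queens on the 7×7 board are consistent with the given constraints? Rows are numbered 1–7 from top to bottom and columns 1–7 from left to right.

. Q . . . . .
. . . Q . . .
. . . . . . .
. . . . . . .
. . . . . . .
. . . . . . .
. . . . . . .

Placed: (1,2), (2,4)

Branch on row 3: col 1 → 1; col 6 → 1; col 7 → 0.
Sum: 1 + 1 + 0 = 2.

2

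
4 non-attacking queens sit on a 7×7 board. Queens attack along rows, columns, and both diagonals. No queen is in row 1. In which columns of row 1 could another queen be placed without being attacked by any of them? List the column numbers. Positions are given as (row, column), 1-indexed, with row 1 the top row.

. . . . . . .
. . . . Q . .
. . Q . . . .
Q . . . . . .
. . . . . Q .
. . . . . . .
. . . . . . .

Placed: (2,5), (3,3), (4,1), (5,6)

columns 7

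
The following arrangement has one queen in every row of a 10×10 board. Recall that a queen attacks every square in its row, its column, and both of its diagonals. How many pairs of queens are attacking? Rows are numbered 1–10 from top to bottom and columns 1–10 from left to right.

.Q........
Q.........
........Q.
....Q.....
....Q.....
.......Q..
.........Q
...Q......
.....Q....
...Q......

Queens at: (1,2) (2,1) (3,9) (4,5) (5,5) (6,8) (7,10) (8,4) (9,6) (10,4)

6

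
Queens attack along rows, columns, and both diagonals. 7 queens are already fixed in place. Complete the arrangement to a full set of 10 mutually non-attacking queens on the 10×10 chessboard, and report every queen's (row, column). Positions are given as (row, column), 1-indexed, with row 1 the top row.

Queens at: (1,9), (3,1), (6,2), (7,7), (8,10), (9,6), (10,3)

(1,9) (2,5) (3,1) (4,8) (5,4) (6,2) (7,7) (8,10) (9,6) (10,3)

Row 2: attacked by (1,9)→{8,9,10}; (3,1)→{1,2}; (6,2)→{2,6}; (7,7)→{2,7}; (8,10)→{4,10}; (9,6)→{6}; (10,3)→{3}. Safe: 5. Place at column 5.
Row 4: attacked by (1,9)→{6,9}; (2,5)→{3,5,7}; (3,1)→{1,2}; (6,2)→{2,4}; (7,7)→{4,7,10}; (8,10)→{6,10}; (9,6)→{1,6}; (10,3)→{3,9}. Safe: 8. Place at column 8.
Row 5: attacked by (1,9)→{5,9}; (2,5)→{2,5,8}; (3,1)→{1,3}; (4,8)→{7,8,9}; (6,2)→{1,2,3}; (7,7)→{5,7,9}; (8,10)→{7,10}; (9,6)→{2,6,10}; (10,3)→{3,8}. Safe: 4. Place at column 4.
Columns [9, 5, 1, 8, 4, 2, 7, 10, 6, 3], r−c [-8, -3, 2, -4, 1, 4, 0, -2, 3, 7], r+c [10, 7, 4, 12, 9, 8, 14, 18, 15, 13] are all distinct, so no two queens attack.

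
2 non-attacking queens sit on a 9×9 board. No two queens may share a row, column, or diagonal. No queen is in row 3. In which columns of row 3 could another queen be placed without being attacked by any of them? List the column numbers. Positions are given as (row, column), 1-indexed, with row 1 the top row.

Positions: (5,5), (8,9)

columns 1, 2, 6, 8

(5,5) attacks row 3 at column 5 and diagonals 3, 7.
(8,9) attacks row 3 at column 9 and diagonals 4.
Attacked columns: {3, 4, 5, 7, 9}. Safe: {1, 2, 6, 8}.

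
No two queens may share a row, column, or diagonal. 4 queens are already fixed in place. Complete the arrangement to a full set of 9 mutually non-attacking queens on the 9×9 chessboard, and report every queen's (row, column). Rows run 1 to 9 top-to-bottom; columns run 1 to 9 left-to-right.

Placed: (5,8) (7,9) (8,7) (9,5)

(1,1) (2,6) (3,4) (4,2) (5,8) (6,3) (7,9) (8,7) (9,5)

Row 1: attacked by (5,8)→{4,8}; (7,9)→{3,9}; (8,7)→{7}; (9,5)→{5}. Safe: 1, 2, 6. Place at column 1.
Row 2: attacked by (1,1)→{1,2}; (5,8)→{5,8}; (7,9)→{4,9}; (8,7)→{1,7}; (9,5)→{5}. Safe: 3, 6. Place at column 6.
Row 3: attacked by (1,1)→{1,3}; (2,6)→{5,6,7}; (5,8)→{6,8}; (7,9)→{5,9}; (8,7)→{2,7}; (9,5)→{5}. Safe: 4. Place at column 4.
Row 4: attacked by (1,1)→{1,4}; (2,6)→{4,6,8}; (3,4)→{3,4,5}; (5,8)→{7,8,9}; (7,9)→{6,9}; (8,7)→{3,7}; (9,5)→{5}. Safe: 2. Place at column 2.
Row 6: attacked by (1,1)→{1,6}; (2,6)→{2,6}; (3,4)→{1,4,7}; (4,2)→{2,4}; (5,8)→{7,8,9}; (7,9)→{8,9}; (8,7)→{5,7,9}; (9,5)→{2,5,8}. Safe: 3. Place at column 3.
Columns [1, 6, 4, 2, 8, 3, 9, 7, 5], r−c [0, -4, -1, 2, -3, 3, -2, 1, 4], r+c [2, 8, 7, 6, 13, 9, 16, 15, 14] are all distinct, so no two queens attack.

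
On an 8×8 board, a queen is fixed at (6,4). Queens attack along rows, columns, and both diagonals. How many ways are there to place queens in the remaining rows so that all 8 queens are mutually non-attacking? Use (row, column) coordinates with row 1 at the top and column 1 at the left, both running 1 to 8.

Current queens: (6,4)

12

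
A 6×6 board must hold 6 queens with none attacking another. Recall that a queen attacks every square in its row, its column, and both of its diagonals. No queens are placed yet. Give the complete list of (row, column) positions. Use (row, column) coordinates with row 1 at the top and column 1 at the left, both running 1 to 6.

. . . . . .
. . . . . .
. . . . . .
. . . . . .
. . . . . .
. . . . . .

(1,3) (2,6) (3,2) (4,5) (5,1) (6,4)

Row 1: Safe: 1, 2, 3, 4, 5, 6. Place at column 3.
Row 2: attacked by (1,3)→{2,3,4}. Safe: 1, 5, 6. Place at column 6.
Row 3: attacked by (1,3)→{1,3,5}; (2,6)→{5,6}. Safe: 2, 4. Place at column 2.
Row 4: attacked by (1,3)→{3,6}; (2,6)→{4,6}; (3,2)→{1,2,3}. Safe: 5. Place at column 5.
Row 5: attacked by (1,3)→{3}; (2,6)→{3,6}; (3,2)→{2,4}; (4,5)→{4,5,6}. Safe: 1. Place at column 1.
Row 6: attacked by (1,3)→{3}; (2,6)→{2,6}; (3,2)→{2,5}; (4,5)→{3,5}; (5,1)→{1,2}. Safe: 4. Place at column 4.
Columns [3, 6, 2, 5, 1, 4], r−c [-2, -4, 1, -1, 4, 2], r+c [4, 8, 5, 9, 6, 10] are all distinct, so no two queens attack.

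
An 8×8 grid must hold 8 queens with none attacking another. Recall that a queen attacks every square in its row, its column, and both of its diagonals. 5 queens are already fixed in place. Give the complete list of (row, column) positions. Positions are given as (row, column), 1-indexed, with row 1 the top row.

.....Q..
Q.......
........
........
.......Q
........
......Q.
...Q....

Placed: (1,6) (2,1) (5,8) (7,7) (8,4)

Row 3: attacked by (1,6)→{4,6,8}; (2,1)→{1,2}; (5,8)→{6,8}; (7,7)→{3,7}; (8,4)→{4}. Safe: 5. Place at column 5.
Row 4: attacked by (1,6)→{3,6}; (2,1)→{1,3}; (3,5)→{4,5,6}; (5,8)→{7,8}; (7,7)→{4,7}; (8,4)→{4,8}. Safe: 2. Place at column 2.
Row 6: attacked by (1,6)→{1,6}; (2,1)→{1,5}; (3,5)→{2,5,8}; (4,2)→{2,4}; (5,8)→{7,8}; (7,7)→{6,7,8}; (8,4)→{2,4,6}. Safe: 3. Place at column 3.
Columns [6, 1, 5, 2, 8, 3, 7, 4], r−c [-5, 1, -2, 2, -3, 3, 0, 4], r+c [7, 3, 8, 6, 13, 9, 14, 12] are all distinct, so no two queens attack.

(1,6) (2,1) (3,5) (4,2) (5,8) (6,3) (7,7) (8,4)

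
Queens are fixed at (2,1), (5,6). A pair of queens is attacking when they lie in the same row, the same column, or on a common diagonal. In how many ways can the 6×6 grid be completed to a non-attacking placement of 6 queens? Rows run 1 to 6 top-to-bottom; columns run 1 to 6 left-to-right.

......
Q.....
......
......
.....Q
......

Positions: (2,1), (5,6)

1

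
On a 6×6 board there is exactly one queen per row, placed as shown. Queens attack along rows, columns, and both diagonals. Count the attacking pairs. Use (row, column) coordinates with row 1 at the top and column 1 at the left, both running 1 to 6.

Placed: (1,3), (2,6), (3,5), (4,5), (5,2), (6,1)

Same column: (3,5)–(4,5) (column 5).
Same diagonal: (1,3)–(3,5) (|1−3| = |3−5| = 2); (2,6)–(3,5) (|2−3| = |6−5| = 1); (5,2)–(6,1) (|5−6| = |2−1| = 1).
Total attacking pairs: 4.

4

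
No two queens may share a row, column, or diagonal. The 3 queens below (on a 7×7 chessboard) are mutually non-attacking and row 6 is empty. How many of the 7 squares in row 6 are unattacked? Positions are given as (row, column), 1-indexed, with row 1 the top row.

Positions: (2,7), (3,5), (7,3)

2

(2,7) attacks row 6 at column 7 and diagonals 3.
(3,5) attacks row 6 at column 5 and diagonals 2.
(7,3) attacks row 6 at column 3 and diagonals 2, 4.
Attacked columns: {2, 3, 4, 5, 7}. Safe: {1, 6}.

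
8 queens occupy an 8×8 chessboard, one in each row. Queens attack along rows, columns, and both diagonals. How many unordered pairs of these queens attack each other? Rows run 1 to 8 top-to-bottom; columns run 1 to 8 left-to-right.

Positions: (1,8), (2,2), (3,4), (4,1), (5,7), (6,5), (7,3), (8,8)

Same column: (1,8)–(8,8) (column 8).
Same diagonal: (2,2)–(8,8) (|2−8| = |2−8| = 6).
Total attacking pairs: 2.

2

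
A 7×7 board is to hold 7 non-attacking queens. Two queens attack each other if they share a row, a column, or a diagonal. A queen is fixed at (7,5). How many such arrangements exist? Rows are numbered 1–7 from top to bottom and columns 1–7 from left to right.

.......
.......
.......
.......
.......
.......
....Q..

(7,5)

Branch on row 1: col 1 → 1; col 2 → 1; col 3 → 2; col 4 → 1; col 6 → 0; col 7 → 1.
Sum: 1 + 1 + 2 + 1 + 0 + 1 = 6.

6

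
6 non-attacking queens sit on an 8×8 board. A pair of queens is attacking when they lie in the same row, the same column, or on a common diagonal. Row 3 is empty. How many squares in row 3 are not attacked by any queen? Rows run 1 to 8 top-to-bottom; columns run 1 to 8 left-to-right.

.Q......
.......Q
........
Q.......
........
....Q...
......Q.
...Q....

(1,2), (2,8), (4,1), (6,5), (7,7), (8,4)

1

(1,2) attacks row 3 at column 2 and diagonals 4.
(2,8) attacks row 3 at column 8 and diagonals 7.
(4,1) attacks row 3 at column 1 and diagonals 2.
(6,5) attacks row 3 at column 5 and diagonals 2, 8.
(7,7) attacks row 3 at column 7 and diagonals 3.
(8,4) attacks row 3 at column 4.
Attacked columns: {1, 2, 3, 4, 5, 7, 8}. Safe: {6}.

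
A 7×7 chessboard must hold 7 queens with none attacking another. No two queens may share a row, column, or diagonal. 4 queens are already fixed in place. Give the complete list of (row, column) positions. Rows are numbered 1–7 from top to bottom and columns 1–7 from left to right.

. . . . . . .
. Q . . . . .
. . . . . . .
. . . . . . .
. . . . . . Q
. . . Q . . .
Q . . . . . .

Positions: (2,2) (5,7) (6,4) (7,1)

(1,5) (2,2) (3,6) (4,3) (5,7) (6,4) (7,1)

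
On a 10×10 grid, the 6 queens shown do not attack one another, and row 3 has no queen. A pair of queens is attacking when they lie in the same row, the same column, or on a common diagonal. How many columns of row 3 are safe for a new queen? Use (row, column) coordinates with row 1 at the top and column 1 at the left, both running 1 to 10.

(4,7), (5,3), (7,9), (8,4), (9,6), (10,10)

1

(4,7) attacks row 3 at column 7 and diagonals 6, 8.
(5,3) attacks row 3 at column 3 and diagonals 1, 5.
(7,9) attacks row 3 at column 9 and diagonals 5.
(8,4) attacks row 3 at column 4 and diagonals 9.
(9,6) attacks row 3 at column 6.
(10,10) attacks row 3 at column 10 and diagonals 3.
Attacked columns: {1, 3, 4, 5, 6, 7, 8, 9, 10}. Safe: {2}.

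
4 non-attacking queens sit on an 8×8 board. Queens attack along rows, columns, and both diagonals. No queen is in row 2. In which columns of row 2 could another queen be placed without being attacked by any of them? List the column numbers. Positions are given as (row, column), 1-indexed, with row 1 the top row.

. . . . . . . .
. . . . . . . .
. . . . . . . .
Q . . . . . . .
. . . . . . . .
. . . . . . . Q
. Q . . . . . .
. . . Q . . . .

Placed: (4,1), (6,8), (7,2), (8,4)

columns 5, 6

(4,1) attacks row 2 at column 1 and diagonals 3.
(6,8) attacks row 2 at column 8 and diagonals 4.
(7,2) attacks row 2 at column 2 and diagonals 7.
(8,4) attacks row 2 at column 4.
Attacked columns: {1, 2, 3, 4, 7, 8}. Safe: {5, 6}.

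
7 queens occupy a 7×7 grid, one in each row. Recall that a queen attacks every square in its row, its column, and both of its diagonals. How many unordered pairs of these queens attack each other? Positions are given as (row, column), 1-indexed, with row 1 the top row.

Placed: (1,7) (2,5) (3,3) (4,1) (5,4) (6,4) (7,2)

Same column: (5,4)–(6,4) (column 4).
Same diagonal: (5,4)–(7,2) (|5−7| = |4−2| = 2).
Total attacking pairs: 2.

2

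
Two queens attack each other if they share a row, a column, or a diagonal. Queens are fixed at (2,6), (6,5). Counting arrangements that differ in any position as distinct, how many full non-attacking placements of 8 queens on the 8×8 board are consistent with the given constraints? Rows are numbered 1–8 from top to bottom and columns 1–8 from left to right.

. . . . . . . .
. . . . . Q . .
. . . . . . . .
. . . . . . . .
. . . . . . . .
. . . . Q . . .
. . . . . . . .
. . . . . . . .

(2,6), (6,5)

2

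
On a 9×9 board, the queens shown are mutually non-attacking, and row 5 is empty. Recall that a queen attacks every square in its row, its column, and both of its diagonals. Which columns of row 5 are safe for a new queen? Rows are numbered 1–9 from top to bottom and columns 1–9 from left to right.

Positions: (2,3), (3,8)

(2,3) attacks row 5 at column 3 and diagonals 6.
(3,8) attacks row 5 at column 8 and diagonals 6.
Attacked columns: {3, 6, 8}. Safe: {1, 2, 4, 5, 7, 9}.

columns 1, 2, 4, 5, 7, 9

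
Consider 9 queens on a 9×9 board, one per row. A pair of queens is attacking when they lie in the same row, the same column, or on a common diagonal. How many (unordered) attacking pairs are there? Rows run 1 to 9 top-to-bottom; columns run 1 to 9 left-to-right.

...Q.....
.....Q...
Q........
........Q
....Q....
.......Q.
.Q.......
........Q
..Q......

1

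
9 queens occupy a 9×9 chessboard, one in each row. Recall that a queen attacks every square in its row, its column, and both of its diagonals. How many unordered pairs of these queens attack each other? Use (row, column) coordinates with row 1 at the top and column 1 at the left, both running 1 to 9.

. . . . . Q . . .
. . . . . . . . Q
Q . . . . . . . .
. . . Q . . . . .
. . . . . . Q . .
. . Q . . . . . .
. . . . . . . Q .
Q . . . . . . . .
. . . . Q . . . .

Same column: (3,1)–(8,1) (column 1).
Same diagonal: (6,3)–(8,1) (|6−8| = |3−1| = 2).
Total attacking pairs: 2.

2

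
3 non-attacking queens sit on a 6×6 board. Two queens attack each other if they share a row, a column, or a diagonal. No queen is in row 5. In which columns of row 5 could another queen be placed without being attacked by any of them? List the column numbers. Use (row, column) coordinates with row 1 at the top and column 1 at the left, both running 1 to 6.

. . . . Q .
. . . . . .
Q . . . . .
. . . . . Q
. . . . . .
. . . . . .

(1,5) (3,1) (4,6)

(1,5) attacks row 5 at column 5 and diagonals 1.
(3,1) attacks row 5 at column 1 and diagonals 3.
(4,6) attacks row 5 at column 6 and diagonals 5.
Attacked columns: {1, 3, 5, 6}. Safe: {2, 4}.

columns 2, 4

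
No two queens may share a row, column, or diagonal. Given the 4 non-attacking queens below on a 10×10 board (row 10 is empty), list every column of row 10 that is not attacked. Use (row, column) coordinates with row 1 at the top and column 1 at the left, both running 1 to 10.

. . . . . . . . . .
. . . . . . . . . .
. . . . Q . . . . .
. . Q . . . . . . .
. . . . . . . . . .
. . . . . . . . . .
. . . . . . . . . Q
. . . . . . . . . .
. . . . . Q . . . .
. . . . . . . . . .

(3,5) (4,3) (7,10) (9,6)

columns 1, 2, 4, 8

(3,5) attacks row 10 at column 5.
(4,3) attacks row 10 at column 3 and diagonals 9.
(7,10) attacks row 10 at column 10 and diagonals 7.
(9,6) attacks row 10 at column 6 and diagonals 5, 7.
Attacked columns: {3, 5, 6, 7, 9, 10}. Safe: {1, 2, 4, 8}.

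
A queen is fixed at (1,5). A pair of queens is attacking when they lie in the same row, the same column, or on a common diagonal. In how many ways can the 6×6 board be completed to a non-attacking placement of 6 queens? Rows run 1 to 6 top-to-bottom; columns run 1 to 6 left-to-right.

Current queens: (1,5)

1

Branch on row 2: col 1 → 0; col 2 → 0; col 3 → 1.
Sum: 0 + 0 + 1 = 1.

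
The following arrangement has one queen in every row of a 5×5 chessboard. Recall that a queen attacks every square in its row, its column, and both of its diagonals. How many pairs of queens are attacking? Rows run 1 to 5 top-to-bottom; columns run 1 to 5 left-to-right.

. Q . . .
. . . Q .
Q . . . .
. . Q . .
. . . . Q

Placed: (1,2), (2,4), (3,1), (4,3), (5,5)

0

All columns are distinct and no two queens satisfy |Δrow| = |Δcol|, so no pair attacks.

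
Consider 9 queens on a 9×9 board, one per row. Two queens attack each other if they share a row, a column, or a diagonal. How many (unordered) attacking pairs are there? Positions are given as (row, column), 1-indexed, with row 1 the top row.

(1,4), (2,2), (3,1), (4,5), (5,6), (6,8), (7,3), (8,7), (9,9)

3

Same diagonal: (2,2)–(3,1) (|2−3| = |2−1| = 1); (2,2)–(9,9) (|2−9| = |2−9| = 7); (4,5)–(5,6) (|4−5| = |5−6| = 1).
Total attacking pairs: 3.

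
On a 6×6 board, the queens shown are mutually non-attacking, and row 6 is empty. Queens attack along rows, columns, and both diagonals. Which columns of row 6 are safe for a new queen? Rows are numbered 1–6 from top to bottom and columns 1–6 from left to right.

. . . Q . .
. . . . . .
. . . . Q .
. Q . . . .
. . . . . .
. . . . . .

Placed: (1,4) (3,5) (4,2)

columns 1, 3, 6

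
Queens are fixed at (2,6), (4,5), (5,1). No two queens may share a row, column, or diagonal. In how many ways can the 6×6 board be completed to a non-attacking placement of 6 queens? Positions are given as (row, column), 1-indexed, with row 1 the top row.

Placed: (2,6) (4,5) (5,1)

1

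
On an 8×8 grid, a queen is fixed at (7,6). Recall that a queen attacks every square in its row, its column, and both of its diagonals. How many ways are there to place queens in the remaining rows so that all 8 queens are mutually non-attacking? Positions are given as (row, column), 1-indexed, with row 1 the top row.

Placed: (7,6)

Branch on row 1: col 1 → 1; col 2 → 3; col 3 → 0; col 4 → 3; col 5 → 6; col 7 → 1; col 8 → 0.
Sum: 1 + 3 + 0 + 3 + 6 + 1 + 0 = 14.

14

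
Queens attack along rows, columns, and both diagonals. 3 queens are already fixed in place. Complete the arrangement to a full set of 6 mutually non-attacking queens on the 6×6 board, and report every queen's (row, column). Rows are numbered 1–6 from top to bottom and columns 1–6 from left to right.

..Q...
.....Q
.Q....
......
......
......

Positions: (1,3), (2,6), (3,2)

(1,3) (2,6) (3,2) (4,5) (5,1) (6,4)

Row 4: attacked by (1,3)→{3,6}; (2,6)→{4,6}; (3,2)→{1,2,3}. Safe: 5. Place at column 5.
Row 5: attacked by (1,3)→{3}; (2,6)→{3,6}; (3,2)→{2,4}; (4,5)→{4,5,6}. Safe: 1. Place at column 1.
Row 6: attacked by (1,3)→{3}; (2,6)→{2,6}; (3,2)→{2,5}; (4,5)→{3,5}; (5,1)→{1,2}. Safe: 4. Place at column 4.
Columns [3, 6, 2, 5, 1, 4], r−c [-2, -4, 1, -1, 4, 2], r+c [4, 8, 5, 9, 6, 10] are all distinct, so no two queens attack.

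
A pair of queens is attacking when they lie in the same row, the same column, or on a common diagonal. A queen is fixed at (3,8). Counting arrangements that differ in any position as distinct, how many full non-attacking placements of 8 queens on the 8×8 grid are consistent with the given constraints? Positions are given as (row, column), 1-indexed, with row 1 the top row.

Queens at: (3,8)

Branch on row 1: col 1 → 2; col 2 → 1; col 3 → 4; col 4 → 4; col 5 → 4; col 7 → 1.
Sum: 2 + 1 + 4 + 4 + 4 + 1 = 16.

16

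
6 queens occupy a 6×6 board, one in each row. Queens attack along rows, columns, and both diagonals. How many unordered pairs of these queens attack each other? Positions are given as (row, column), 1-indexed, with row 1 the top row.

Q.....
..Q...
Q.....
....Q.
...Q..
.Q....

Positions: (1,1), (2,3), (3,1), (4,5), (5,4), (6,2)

Same column: (1,1)–(3,1) (column 1).
Same diagonal: (2,3)–(4,5) (|2−4| = |3−5| = 2); (4,5)–(5,4) (|4−5| = |5−4| = 1).
Total attacking pairs: 3.

3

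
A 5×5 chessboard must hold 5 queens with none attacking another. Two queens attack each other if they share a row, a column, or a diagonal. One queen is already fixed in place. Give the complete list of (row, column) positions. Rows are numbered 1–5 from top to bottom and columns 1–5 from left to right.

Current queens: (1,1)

Row 2: attacked by (1,1)→{1,2}. Safe: 3, 4, 5. Place at column 3.
Row 3: attacked by (1,1)→{1,3}; (2,3)→{2,3,4}. Safe: 5. Place at column 5.
Row 4: attacked by (1,1)→{1,4}; (2,3)→{1,3,5}; (3,5)→{4,5}. Safe: 2. Place at column 2.
Row 5: attacked by (1,1)→{1,5}; (2,3)→{3}; (3,5)→{3,5}; (4,2)→{1,2,3}. Safe: 4. Place at column 4.
Columns [1, 3, 5, 2, 4], r−c [0, -1, -2, 2, 1], r+c [2, 5, 8, 6, 9] are all distinct, so no two queens attack.

(1,1) (2,3) (3,5) (4,2) (5,4)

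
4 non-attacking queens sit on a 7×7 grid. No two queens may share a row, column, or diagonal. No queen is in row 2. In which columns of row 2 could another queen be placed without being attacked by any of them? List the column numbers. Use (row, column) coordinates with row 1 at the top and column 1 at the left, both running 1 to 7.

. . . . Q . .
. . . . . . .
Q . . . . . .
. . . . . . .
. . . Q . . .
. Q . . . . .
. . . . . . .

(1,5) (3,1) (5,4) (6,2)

columns 3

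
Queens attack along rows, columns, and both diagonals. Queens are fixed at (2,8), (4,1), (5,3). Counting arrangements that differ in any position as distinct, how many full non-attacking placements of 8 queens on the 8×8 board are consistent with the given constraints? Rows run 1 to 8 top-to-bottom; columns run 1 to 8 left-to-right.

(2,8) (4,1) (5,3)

2

Branch on row 1: col 2 → 1; col 5 → 1; col 6 → 0.
Sum: 1 + 1 + 0 = 2.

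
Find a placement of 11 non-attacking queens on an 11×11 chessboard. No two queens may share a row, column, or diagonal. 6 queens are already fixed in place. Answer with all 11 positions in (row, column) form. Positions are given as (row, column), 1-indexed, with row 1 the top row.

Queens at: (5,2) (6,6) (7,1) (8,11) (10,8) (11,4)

Row 1: attacked by (5,2)→{2,6}; (6,6)→{1,6,11}; (7,1)→{1,7}; (8,11)→{4,11}; (10,8)→{8}; (11,4)→{4}. Safe: 3, 5, 9, 10. Place at column 10.
Row 2: attacked by (1,10)→{9,10,11}; (5,2)→{2,5}; (6,6)→{2,6,10}; (7,1)→{1,6}; (8,11)→{5,11}; (10,8)→{8}; (11,4)→{4}. Safe: 3, 7. Place at column 3.
Row 3: attacked by (1,10)→{8,10}; (2,3)→{2,3,4}; (5,2)→{2,4}; (6,6)→{3,6,9}; (7,1)→{1,5}; (8,11)→{6,11}; (10,8)→{1,8}; (11,4)→{4}. Safe: 7. Place at column 7.
Row 4: attacked by (1,10)→{7,10}; (2,3)→{1,3,5}; (3,7)→{6,7,8}; (5,2)→{1,2,3}; (6,6)→{4,6,8}; (7,1)→{1,4}; (8,11)→{7,11}; (10,8)→{2,8}; (11,4)→{4,11}. Safe: 9. Place at column 9.
Row 9: attacked by (1,10)→{2,10}; (2,3)→{3,10}; (3,7)→{1,7}; (4,9)→{4,9}; (5,2)→{2,6}; (6,6)→{3,6,9}; (7,1)→{1,3}; (8,11)→{10,11}; (10,8)→{7,8,9}; (11,4)→{2,4,6}. Safe: 5. Place at column 5.
Columns [10, 3, 7, 9, 2, 6, 1, 11, 5, 8, 4], r−c [-9, -1, -4, -5, 3, 0, 6, -3, 4, 2, 7], r+c [11, 5, 10, 13, 7, 12, 8, 19, 14, 18, 15] are all distinct, so no two queens attack.

(1,10) (2,3) (3,7) (4,9) (5,2) (6,6) (7,1) (8,11) (9,5) (10,8) (11,4)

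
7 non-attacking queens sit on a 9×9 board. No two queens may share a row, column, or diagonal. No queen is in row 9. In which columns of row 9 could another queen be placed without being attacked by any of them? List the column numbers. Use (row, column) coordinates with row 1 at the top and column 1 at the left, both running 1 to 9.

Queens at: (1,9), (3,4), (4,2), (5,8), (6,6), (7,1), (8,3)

columns 5

(1,9) attacks row 9 at column 9 and diagonals 1.
(3,4) attacks row 9 at column 4.
(4,2) attacks row 9 at column 2 and diagonals 7.
(5,8) attacks row 9 at column 8 and diagonals 4.
(6,6) attacks row 9 at column 6 and diagonals 3, 9.
(7,1) attacks row 9 at column 1 and diagonals 3.
(8,3) attacks row 9 at column 3 and diagonals 2, 4.
Attacked columns: {1, 2, 3, 4, 6, 7, 8, 9}. Safe: {5}.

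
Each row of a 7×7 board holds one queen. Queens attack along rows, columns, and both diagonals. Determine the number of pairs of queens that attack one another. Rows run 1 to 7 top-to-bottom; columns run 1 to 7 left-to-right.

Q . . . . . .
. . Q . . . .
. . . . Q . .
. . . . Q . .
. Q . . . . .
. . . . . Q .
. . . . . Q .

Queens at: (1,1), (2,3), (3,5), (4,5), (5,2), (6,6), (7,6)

4

Same column: (3,5)–(4,5) (column 5); (6,6)–(7,6) (column 6).
Same diagonal: (1,1)–(6,6) (|1−6| = |1−6| = 5); (2,3)–(4,5) (|2−4| = |3−5| = 2).
Total attacking pairs: 4.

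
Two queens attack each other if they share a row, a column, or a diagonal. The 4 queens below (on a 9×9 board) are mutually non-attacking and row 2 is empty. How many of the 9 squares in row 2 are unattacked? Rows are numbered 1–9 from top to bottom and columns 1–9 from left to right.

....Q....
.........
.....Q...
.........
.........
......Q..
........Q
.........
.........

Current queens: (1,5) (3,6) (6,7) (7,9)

3

(1,5) attacks row 2 at column 5 and diagonals 4, 6.
(3,6) attacks row 2 at column 6 and diagonals 5, 7.
(6,7) attacks row 2 at column 7 and diagonals 3.
(7,9) attacks row 2 at column 9 and diagonals 4.
Attacked columns: {3, 4, 5, 6, 7, 9}. Safe: {1, 2, 8}.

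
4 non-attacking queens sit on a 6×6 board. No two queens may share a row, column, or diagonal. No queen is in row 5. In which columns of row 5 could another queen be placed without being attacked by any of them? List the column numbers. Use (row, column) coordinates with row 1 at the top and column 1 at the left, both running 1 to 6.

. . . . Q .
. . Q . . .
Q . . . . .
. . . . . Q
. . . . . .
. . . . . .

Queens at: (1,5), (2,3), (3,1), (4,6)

columns 2, 4

(1,5) attacks row 5 at column 5 and diagonals 1.
(2,3) attacks row 5 at column 3 and diagonals 6.
(3,1) attacks row 5 at column 1 and diagonals 3.
(4,6) attacks row 5 at column 6 and diagonals 5.
Attacked columns: {1, 3, 5, 6}. Safe: {2, 4}.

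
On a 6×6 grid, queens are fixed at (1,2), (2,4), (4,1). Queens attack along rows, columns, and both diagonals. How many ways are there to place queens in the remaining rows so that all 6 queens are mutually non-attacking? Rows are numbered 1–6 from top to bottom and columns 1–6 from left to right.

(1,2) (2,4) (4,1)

Branch on row 3: col 6 → 1.
Sum: 1 = 1.

1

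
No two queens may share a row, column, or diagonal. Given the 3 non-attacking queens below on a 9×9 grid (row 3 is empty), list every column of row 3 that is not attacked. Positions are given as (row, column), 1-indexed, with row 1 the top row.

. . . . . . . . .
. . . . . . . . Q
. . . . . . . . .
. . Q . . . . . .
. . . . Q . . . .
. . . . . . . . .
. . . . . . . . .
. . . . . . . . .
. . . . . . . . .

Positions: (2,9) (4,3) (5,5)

columns 1, 6

(2,9) attacks row 3 at column 9 and diagonals 8.
(4,3) attacks row 3 at column 3 and diagonals 2, 4.
(5,5) attacks row 3 at column 5 and diagonals 3, 7.
Attacked columns: {2, 3, 4, 5, 7, 8, 9}. Safe: {1, 6}.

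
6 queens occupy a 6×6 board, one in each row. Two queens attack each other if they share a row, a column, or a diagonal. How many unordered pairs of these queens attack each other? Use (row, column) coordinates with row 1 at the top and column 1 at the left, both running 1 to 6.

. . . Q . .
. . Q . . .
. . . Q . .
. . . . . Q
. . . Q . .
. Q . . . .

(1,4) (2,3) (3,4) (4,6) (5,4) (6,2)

5

Same column: (1,4)–(3,4) (column 4); (1,4)–(5,4) (column 4); (3,4)–(5,4) (column 4).
Same diagonal: (1,4)–(2,3) (|1−2| = |4−3| = 1); (2,3)–(3,4) (|2−3| = |3−4| = 1).
Total attacking pairs: 5.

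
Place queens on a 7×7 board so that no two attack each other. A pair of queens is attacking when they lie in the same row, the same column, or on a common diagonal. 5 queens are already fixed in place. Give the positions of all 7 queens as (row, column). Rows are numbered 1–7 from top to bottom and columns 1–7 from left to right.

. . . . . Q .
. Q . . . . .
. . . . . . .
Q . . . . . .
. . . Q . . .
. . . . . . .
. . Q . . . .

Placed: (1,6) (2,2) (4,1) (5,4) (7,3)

Row 3: attacked by (1,6)→{4,6}; (2,2)→{1,2,3}; (4,1)→{1,2}; (5,4)→{2,4,6}; (7,3)→{3,7}. Safe: 5. Place at column 5.
Row 6: attacked by (1,6)→{1,6}; (2,2)→{2,6}; (3,5)→{2,5}; (4,1)→{1,3}; (5,4)→{3,4,5}; (7,3)→{2,3,4}. Safe: 7. Place at column 7.
Columns [6, 2, 5, 1, 4, 7, 3], r−c [-5, 0, -2, 3, 1, -1, 4], r+c [7, 4, 8, 5, 9, 13, 10] are all distinct, so no two queens attack.

(1,6) (2,2) (3,5) (4,1) (5,4) (6,7) (7,3)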